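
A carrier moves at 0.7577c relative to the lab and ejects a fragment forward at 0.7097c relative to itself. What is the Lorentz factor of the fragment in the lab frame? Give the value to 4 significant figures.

γ ≈ 3.345

u_lab = (0.7097 + 0.7577)/(1 + 0.7097×0.7577) = 1.4674/1.537740 = 0.9542577
γ = 1/√(1 − 0.9542577²) = 3.345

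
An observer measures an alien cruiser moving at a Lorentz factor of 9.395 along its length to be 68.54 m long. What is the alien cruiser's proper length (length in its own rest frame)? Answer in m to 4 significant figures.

γ = 9.395 (given)
L₀ = γL = 9.395 × 68.54 = 643.9 m

L₀ ≈ 643.9 m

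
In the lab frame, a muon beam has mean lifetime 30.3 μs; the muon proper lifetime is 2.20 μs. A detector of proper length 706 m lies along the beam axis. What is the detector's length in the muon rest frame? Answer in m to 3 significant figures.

Time dilation ⇒ γ = Δt/τ₀ = 30.3/2.20 = 13.773
Length contraction: L = L₀/γ = 706/13.773 = 51.3 m

L ≈ 51.3 m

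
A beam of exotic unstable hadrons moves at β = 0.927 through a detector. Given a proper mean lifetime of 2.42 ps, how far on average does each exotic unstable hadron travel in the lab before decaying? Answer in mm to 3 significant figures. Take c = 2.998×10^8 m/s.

γ = 1/√(1 − 0.927²) = 2.6662
Dilated lifetime: Δt = γτ₀ = 2.6662 × 2.42 ps = 6.4523 ps
d = vΔt = 0.927c × 6.4523 ps = 2.7791×10^8 m/s × 6.4523×10^-12 s = 1.79 mm

d ≈ 1.79 mm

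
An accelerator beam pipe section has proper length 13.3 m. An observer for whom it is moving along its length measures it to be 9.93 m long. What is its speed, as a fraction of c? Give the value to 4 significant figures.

β ≈ 0.6653

γ = L₀/L = 13.3/9.93 = 1.33938
β = √(1 − 1/γ²) = 0.6653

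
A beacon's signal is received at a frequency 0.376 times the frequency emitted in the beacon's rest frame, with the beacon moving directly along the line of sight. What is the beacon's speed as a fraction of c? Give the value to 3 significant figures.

f_obs/f_src = √((1−β)/(1+β)) = 0.376  ⇒  (1−β)/(1+β) = 0.14138
β = |1 − D²|/(1 + D²) = |1 − 0.14138|/(1 + 0.14138) = 0.752

β ≈ 0.752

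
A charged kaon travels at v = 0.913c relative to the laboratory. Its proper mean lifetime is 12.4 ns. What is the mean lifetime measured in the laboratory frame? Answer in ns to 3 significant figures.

γ = 1/√(1 − 0.913²) = 2.4512
Time dilation: Δt = γτ₀ = 2.4512 × 12.4 ns = 30.4 ns

Δt ≈ 30.4 ns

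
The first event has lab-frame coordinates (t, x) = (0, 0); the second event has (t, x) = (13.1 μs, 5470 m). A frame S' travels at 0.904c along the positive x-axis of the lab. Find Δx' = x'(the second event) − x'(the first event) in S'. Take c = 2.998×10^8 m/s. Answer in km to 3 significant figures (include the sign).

γ = 1/√(1 − 0.904²) = 2.3390
Δx' = γ(Δx − vΔt) = 2.3390 × (5470 m − 0.904×(2.998×10^8 m/s)×13.1×10^-6 s)
= 2.3390 × (1919.6 m) = 4.49 km

Δx' ≈ 4.49 km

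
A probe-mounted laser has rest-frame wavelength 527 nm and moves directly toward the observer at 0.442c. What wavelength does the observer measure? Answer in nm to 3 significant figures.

Relativistic Doppler: λ_obs = λ_src √((1−β)/(1+β))
= 527 × √(0.55800/1.4420) = 527 × 0.62206 = 328 nm

λ_obs ≈ 328 nm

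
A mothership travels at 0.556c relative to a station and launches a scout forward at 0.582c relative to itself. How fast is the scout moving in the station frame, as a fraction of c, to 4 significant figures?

Compose boost 2: (0.582 + 0.556)/(1 + 0.582×0.556) = 1.138/1.32359 = 0.8598

u ≈ 0.8598c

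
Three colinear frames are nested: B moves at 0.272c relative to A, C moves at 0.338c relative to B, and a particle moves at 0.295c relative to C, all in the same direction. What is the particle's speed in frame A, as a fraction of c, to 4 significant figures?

Compose boost 2: (0.338 + 0.272)/(1 + 0.338×0.272) = 0.6100/1.09194 = 0.558641
Compose boost 3: (0.295 + 0.558641)/(1 + 0.295×0.558641) = 0.853641/1.16480 = 0.7329

u ≈ 0.7329c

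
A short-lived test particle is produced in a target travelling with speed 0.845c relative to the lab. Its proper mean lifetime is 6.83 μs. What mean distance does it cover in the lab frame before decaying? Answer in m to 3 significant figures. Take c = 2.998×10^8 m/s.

d ≈ 3240 m

γ = 1/√(1 − 0.845²) = 1.8700
Dilated lifetime: Δt = γτ₀ = 1.8700 × 6.83 μs = 12.772 μs
d = vΔt = 0.845c × 12.772 μs = 2.5333×10^8 m/s × 1.2772×10^-5 s = 3240 m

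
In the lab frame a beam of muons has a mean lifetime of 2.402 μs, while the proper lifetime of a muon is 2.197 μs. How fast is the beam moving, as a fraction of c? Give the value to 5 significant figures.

β ≈ 0.40424

γ = Δt/τ₀ = 2.402/2.197 = 1.093309
β = √(1 − 1/γ²) = √(1 − 1/1.093309²) = 0.40424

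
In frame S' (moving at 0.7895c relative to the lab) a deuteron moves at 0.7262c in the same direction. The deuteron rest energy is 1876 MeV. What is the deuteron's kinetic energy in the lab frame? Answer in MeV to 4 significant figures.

K ≈ 5119 MeV

u_lab = (0.7262 + 0.7895)/(1 + 0.7262×0.7895) = 0.9633677
γ = 1/√(1 − 0.9633677²) = 3.72878
K = (γ − 1)m₀c² = (3.72878 − 1) × 1876 = 2.72878 × 1876 = 5119 MeV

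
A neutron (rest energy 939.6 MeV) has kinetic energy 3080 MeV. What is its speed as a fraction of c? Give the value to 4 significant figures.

γ = 1 + K/(m₀c²) = 1 + 3080/939.6 = 4.27799
β = √(1 − 1/γ²) = 0.9723

β ≈ 0.9723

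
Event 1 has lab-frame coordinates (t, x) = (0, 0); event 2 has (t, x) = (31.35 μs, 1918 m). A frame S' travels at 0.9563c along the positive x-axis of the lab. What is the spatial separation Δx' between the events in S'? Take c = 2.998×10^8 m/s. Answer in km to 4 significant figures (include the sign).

Δx' ≈ -24.18 km

γ = 1/√(1 − 0.9563²) = 3.42012
Δx' = γ(Δx − vΔt) = 3.42012 × (1918 m − 0.9563×(2.998×10^8 m/s)×31.35×10^-6 s)
= 3.42012 × (-7070.01 m) = -24.18 km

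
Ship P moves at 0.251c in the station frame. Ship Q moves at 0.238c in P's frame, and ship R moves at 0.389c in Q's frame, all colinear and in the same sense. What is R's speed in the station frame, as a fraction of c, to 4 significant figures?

Compose boost 2: (0.238 + 0.251)/(1 + 0.238×0.251) = 0.4890/1.05974 = 0.461435
Compose boost 3: (0.389 + 0.461435)/(1 + 0.389×0.461435) = 0.850435/1.17950 = 0.7210

u ≈ 0.7210c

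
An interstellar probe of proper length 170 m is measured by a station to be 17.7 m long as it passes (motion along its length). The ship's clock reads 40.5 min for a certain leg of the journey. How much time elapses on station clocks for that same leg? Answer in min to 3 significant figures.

Length contraction ⇒ γ = L₀/L = 170/17.7 = 9.6045
Time dilation: Δt = γτ₀ = 9.6045 × 40.5 min = 389 min

Δt ≈ 389 min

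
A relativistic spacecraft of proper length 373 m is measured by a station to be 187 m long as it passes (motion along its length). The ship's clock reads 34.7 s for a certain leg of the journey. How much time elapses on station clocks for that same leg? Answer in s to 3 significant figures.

Length contraction ⇒ γ = L₀/L = 373/187 = 1.9947
Time dilation: Δt = γτ₀ = 1.9947 × 34.7 s = 69.2 s

Δt ≈ 69.2 s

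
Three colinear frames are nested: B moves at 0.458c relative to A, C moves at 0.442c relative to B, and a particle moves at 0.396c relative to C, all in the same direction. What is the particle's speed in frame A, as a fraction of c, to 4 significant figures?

u ≈ 0.8828c

Compose boost 2: (0.442 + 0.458)/(1 + 0.442×0.458) = 0.9000/1.20244 = 0.748481
Compose boost 3: (0.396 + 0.748481)/(1 + 0.396×0.748481) = 1.14448/1.29640 = 0.8828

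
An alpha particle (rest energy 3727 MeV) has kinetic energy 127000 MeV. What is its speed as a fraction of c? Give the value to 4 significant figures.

γ = 1 + K/(m₀c²) = 1 + 127000/3727 = 35.0757
β = √(1 − 1/γ²) = 0.9996

β ≈ 0.9996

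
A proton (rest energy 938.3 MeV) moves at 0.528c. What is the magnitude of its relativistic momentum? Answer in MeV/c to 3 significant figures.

γ = 1/√(1 − 0.528²) = 1.1775
p = γβm₀c = 1.1775 × 0.528 × 938.3 MeV/c = 583 MeV/c

p ≈ 583 MeV/c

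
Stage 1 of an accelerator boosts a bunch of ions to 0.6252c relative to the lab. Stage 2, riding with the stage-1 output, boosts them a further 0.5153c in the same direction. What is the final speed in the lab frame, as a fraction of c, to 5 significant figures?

Compose boost 2: (0.5153 + 0.6252)/(1 + 0.5153×0.6252) = 1.1405/1.322166 = 0.86260

u ≈ 0.86260c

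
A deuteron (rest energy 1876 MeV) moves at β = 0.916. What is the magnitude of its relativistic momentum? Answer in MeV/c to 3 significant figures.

p ≈ 4280 MeV/c

γ = 1/√(1 − 0.916²) = 2.4927
p = γβm₀c = 2.4927 × 0.916 × 1876 MeV/c = 4280 MeV/c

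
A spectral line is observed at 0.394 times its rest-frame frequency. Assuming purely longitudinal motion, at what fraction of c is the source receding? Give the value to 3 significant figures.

f_obs/f_src = √((1−β)/(1+β)) = 0.394  ⇒  (1−β)/(1+β) = 0.15524
β = |1 − D²|/(1 + D²) = |1 − 0.15524|/(1 + 0.15524) = 0.731

β ≈ 0.731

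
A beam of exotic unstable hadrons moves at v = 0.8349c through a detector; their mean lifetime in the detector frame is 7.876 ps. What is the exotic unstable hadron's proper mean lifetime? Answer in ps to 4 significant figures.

γ = 1/√(1 − 0.8349²) = 1.81685
Proper time: τ₀ = Δt/γ = 7.876/1.81685 = 4.335 ps

τ₀ ≈ 4.335 ps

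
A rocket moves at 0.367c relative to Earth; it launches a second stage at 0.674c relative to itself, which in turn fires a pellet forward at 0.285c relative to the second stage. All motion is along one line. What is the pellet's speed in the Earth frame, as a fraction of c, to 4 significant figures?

u ≈ 0.9044c

Compose boost 2: (0.674 + 0.367)/(1 + 0.674×0.367) = 1.041/1.24736 = 0.834564
Compose boost 3: (0.285 + 0.834564)/(1 + 0.285×0.834564) = 1.11956/1.23785 = 0.9044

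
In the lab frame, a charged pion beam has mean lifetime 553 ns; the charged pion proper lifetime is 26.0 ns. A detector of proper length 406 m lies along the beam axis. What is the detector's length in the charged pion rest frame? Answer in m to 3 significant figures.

L ≈ 19.1 m

Time dilation ⇒ γ = Δt/τ₀ = 553/26.0 = 21.269
Length contraction: L = L₀/γ = 406/21.269 = 19.1 m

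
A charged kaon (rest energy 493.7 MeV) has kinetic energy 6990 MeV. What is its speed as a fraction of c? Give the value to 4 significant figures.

β ≈ 0.9978

γ = 1 + K/(m₀c²) = 1 + 6990/493.7 = 15.1584
β = √(1 − 1/γ²) = 0.9978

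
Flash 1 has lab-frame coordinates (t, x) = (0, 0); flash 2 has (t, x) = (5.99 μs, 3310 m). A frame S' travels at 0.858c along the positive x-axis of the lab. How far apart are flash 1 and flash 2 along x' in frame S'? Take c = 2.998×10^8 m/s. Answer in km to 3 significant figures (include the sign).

Δx' ≈ 3.44 km

γ = 1/√(1 − 0.858²) = 1.9469
Δx' = γ(Δx − vΔt) = 1.9469 × (3310 m − 0.858×(2.998×10^8 m/s)×5.99×10^-6 s)
= 1.9469 × (1769.2 m) = 3.44 km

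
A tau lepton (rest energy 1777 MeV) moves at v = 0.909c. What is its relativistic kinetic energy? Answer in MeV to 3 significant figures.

γ = 1/√(1 − 0.909²) = 2.3993
K = (γ − 1)m₀c² = (2.3993 − 1) × 1777 MeV = 1.3993 × 1777 MeV = 2490 MeV

K ≈ 2490 MeV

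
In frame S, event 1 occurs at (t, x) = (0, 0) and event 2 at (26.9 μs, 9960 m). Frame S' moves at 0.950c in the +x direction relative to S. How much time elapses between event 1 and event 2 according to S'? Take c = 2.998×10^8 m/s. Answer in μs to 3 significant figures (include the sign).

γ = 1/√(1 − 0.950²) = 3.2026
Δt' = γ(Δt − vΔx/c²) = 3.2026 × (26.9 μs − 0.950×9960 m / (2.998×10^8 m/s))
= 3.2026 × (-4.6610 μs) = -14.9 μs

Δt' ≈ -14.9 μs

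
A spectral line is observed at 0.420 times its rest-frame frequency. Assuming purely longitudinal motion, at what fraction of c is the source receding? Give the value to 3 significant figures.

β ≈ 0.700

f_obs/f_src = √((1−β)/(1+β)) = 0.420  ⇒  (1−β)/(1+β) = 0.17640
β = |1 − D²|/(1 + D²) = |1 − 0.17640|/(1 + 0.17640) = 0.700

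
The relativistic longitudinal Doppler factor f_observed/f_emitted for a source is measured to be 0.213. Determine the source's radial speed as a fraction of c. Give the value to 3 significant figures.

f_obs/f_src = √((1−β)/(1+β)) = 0.213  ⇒  (1−β)/(1+β) = 0.045369
β = |1 − D²|/(1 + D²) = |1 − 0.045369|/(1 + 0.045369) = 0.913

β ≈ 0.913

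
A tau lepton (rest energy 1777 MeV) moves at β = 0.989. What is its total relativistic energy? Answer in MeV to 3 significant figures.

E ≈ 12000 MeV

γ = 1/√(1 − 0.989²) = 6.7606
E = γm₀c² = 6.7606 × 1777 MeV = 12000 MeV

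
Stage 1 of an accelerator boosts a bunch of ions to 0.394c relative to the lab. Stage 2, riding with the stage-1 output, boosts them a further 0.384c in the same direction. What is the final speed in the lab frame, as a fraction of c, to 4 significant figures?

Compose boost 2: (0.384 + 0.394)/(1 + 0.384×0.394) = 0.7780/1.15130 = 0.6758

u ≈ 0.6758c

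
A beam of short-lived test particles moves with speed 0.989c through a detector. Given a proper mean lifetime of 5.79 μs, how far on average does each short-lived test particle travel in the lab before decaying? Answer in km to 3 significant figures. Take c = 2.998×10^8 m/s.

γ = 1/√(1 − 0.989²) = 6.7606
Dilated lifetime: Δt = γτ₀ = 6.7606 × 5.79 μs = 39.144 μs
d = vΔt = 0.989c × 39.144 μs = 2.9650×10^8 m/s × 3.9144×10^-5 s = 11.6 km

d ≈ 11.6 km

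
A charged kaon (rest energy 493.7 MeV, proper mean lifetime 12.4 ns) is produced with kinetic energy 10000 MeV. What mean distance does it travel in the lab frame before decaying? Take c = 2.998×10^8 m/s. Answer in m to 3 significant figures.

γ = 1 + K/(m₀c²) = 1 + 10000/493.7 = 21.255
β = √(1 − 1/γ²) = 0.99889
Dilated lifetime: γτ₀ = 21.255 × 12.4 ns = 263.56 ns
d = βc·γτ₀ = 0.99889 × (2.998×10^8 m/s) × 2.6356×10^-7 s = 78.9 m

d ≈ 78.9 m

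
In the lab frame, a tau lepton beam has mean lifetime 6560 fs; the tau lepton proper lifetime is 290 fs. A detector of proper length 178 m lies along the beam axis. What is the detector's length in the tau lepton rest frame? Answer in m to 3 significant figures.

L ≈ 7.87 m

Time dilation ⇒ γ = Δt/τ₀ = 6560/290 = 22.621
Length contraction: L = L₀/γ = 178/22.621 = 7.87 m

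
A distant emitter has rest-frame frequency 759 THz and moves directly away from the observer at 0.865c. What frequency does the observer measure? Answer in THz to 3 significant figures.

Relativistic Doppler: f_obs = f_src √((1−β)/(1+β))
= 759 × √(0.13500/1.8650) = 759 × 0.26905 = 204 THz

f_obs ≈ 204 THz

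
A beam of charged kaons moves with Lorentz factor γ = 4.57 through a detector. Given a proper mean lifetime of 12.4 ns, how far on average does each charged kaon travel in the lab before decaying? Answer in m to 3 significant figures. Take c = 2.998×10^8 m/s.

d ≈ 16.6 m

β = √(1 − 1/γ²) = √(1 − 1/4.57²) = 0.97577
Dilated lifetime: Δt = γτ₀ = 4.57 × 12.4 ns = 56.668 ns
d = vΔt = 0.97577c × 56.668 ns = 2.9253×10^8 m/s × 5.6668×10^-8 s = 16.6 m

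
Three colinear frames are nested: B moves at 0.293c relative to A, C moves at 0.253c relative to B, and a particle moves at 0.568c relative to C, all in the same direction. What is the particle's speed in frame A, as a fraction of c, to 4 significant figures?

u ≈ 0.8352c

Compose boost 2: (0.253 + 0.293)/(1 + 0.253×0.293) = 0.5460/1.07413 = 0.508319
Compose boost 3: (0.568 + 0.508319)/(1 + 0.568×0.508319) = 1.07632/1.28873 = 0.8352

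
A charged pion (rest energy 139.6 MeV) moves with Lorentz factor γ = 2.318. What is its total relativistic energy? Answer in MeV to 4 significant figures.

γ = 2.318 (given)
E = γm₀c² = 2.318 × 139.6 MeV = 323.6 MeV

E ≈ 323.6 MeV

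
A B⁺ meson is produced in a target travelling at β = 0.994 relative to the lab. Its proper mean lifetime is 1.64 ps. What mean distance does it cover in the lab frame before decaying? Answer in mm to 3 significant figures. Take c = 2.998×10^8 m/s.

d ≈ 4.47 mm

γ = 1/√(1 − 0.994²) = 9.1424
Dilated lifetime: Δt = γτ₀ = 9.1424 × 1.64 ps = 14.994 ps
d = vΔt = 0.994c × 14.994 ps = 2.9800×10^8 m/s × 1.4994×10^-11 s = 4.47 mm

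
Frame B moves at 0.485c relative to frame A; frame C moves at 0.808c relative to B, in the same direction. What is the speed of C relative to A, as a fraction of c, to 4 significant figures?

Compose boost 2: (0.808 + 0.485)/(1 + 0.808×0.485) = 1.293/1.39188 = 0.9290

u ≈ 0.9290c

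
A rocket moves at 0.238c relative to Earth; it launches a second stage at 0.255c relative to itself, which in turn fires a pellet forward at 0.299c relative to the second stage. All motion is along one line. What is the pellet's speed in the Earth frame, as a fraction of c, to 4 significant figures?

Compose boost 2: (0.255 + 0.238)/(1 + 0.255×0.238) = 0.4930/1.06069 = 0.464792
Compose boost 3: (0.299 + 0.464792)/(1 + 0.299×0.464792) = 0.763792/1.13897 = 0.6706

u ≈ 0.6706c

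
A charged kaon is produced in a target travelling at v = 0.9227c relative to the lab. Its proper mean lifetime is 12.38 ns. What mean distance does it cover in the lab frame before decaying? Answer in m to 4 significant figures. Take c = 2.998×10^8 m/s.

γ = 1/√(1 − 0.9227²) = 2.59391
Dilated lifetime: Δt = γτ₀ = 2.59391 × 12.38 ns = 32.1126 ns
d = vΔt = 0.9227c × 32.1126 ns = 2.76625×10^8 m/s × 3.21126×10^-8 s = 8.883 m

d ≈ 8.883 m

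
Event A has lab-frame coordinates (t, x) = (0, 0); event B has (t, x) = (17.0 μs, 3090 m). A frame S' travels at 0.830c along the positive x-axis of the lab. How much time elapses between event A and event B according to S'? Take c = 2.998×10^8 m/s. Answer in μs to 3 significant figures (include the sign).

Δt' ≈ 15.1 μs

γ = 1/√(1 − 0.830²) = 1.7929
Δt' = γ(Δt − vΔx/c²) = 1.7929 × (17.0 μs − 0.830×3090 m / (2.998×10^8 m/s))
= 1.7929 × (8.4453 μs) = 15.1 μs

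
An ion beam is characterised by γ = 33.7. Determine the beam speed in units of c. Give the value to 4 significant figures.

β ≈ 0.9996

β = √(1 − 1/γ²) = √(1 − 1/33.7²) = √(0.999119) = 0.9996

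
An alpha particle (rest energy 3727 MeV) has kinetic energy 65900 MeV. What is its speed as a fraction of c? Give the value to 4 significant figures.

γ = 1 + K/(m₀c²) = 1 + 65900/3727 = 18.6818
β = √(1 − 1/γ²) = 0.9986

β ≈ 0.9986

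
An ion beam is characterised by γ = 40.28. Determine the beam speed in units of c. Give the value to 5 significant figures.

β = √(1 − 1/γ²) = √(1 − 1/40.28²) = √(0.9993837) = 0.99969

β ≈ 0.99969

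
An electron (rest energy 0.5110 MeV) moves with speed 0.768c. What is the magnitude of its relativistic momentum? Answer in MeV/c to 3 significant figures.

p ≈ 0.613 MeV/c

γ = 1/√(1 − 0.768²) = 1.5614
p = γβm₀c = 1.5614 × 0.768 × 0.5110 MeV/c = 0.613 MeV/c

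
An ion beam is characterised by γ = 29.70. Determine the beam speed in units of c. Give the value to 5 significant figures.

β = √(1 − 1/γ²) = √(1 − 1/29.70²) = √(0.9988663) = 0.99943

β ≈ 0.99943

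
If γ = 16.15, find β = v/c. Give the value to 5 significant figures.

β = √(1 − 1/γ²) = √(1 − 1/16.15²) = √(0.9961660) = 0.99808

β ≈ 0.99808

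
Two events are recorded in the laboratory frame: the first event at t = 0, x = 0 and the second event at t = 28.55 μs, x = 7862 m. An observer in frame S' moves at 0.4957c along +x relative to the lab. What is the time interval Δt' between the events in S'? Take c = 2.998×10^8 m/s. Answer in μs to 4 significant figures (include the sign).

Δt' ≈ 17.91 μs

γ = 1/√(1 − 0.4957²) = 1.15142
Δt' = γ(Δt − vΔx/c²) = 1.15142 × (28.55 μs − 0.4957×7862 m / (2.998×10^8 m/s))
= 1.15142 × (15.5507 μs) = 17.91 μs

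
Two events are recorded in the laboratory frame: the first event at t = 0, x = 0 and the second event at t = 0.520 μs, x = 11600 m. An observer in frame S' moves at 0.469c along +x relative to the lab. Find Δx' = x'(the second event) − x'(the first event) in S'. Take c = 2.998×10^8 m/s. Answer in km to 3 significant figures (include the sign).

Δx' ≈ 13.1 km

γ = 1/√(1 − 0.469²) = 1.1322
Δx' = γ(Δx − vΔt) = 1.1322 × (11600 m − 0.469×(2.998×10^8 m/s)×0.520×10^-6 s)
= 1.1322 × (11527 m) = 13.1 km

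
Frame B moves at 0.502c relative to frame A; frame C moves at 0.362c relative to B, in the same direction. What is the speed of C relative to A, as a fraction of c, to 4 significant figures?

Compose boost 2: (0.362 + 0.502)/(1 + 0.362×0.502) = 0.8640/1.18172 = 0.7311

u ≈ 0.7311c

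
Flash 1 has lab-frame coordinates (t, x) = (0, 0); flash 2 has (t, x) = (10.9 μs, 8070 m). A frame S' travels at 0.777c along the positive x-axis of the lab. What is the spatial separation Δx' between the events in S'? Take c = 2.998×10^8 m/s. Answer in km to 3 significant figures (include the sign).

Δx' ≈ 8.79 km

γ = 1/√(1 − 0.777²) = 1.5886
Δx' = γ(Δx − vΔt) = 1.5886 × (8070 m − 0.777×(2.998×10^8 m/s)×10.9×10^-6 s)
= 1.5886 × (5530.9 m) = 8.79 km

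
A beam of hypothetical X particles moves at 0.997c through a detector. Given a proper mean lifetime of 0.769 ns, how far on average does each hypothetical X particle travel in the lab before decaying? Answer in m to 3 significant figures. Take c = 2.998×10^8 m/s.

γ = 1/√(1 − 0.997²) = 12.920
Dilated lifetime: Δt = γτ₀ = 12.920 × 0.769 ns = 9.9352 ns
d = vΔt = 0.997c × 9.9352 ns = 2.9890×10^8 m/s × 9.9352×10^-9 s = 2.97 m

d ≈ 2.97 m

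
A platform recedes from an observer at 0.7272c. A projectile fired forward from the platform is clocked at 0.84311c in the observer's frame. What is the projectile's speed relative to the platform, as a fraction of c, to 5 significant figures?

Inverse velocity addition: u' = (u − v)/(1 − uv/c²)
= (0.84311 − 0.7272)/(1 − 0.84311×0.7272) = 0.11591/0.3868904 = 0.29959

u' ≈ 0.29959c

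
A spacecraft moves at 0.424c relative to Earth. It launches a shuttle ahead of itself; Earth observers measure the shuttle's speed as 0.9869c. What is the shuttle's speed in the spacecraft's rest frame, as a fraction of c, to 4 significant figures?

u' ≈ 0.9679c

Inverse velocity addition: u' = (u − v)/(1 − uv/c²)
= (0.9869 − 0.424)/(1 − 0.9869×0.424) = 0.5629/0.581554 = 0.9679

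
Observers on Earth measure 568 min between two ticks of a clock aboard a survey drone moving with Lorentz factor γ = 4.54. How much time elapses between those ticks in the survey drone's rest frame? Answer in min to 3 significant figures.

τ₀ ≈ 125 min

γ = 4.54 (given)
Proper time: τ₀ = Δt/γ = 568/4.54 = 125 min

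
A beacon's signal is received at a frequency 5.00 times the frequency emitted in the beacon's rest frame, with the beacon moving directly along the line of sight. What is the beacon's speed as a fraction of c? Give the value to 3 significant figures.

f_obs/f_src = √((1+β)/(1−β)) = 5.00  ⇒  (1+β)/(1−β) = 25.000
β = |1 − D²|/(1 + D²) = |1 − 25.000|/(1 + 25.000) = 0.923

β ≈ 0.923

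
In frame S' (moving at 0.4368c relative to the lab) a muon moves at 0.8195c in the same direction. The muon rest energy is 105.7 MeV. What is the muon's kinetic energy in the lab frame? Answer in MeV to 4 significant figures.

K ≈ 172.7 MeV

u_lab = (0.8195 + 0.4368)/(1 + 0.8195×0.4368) = 0.9251393
γ = 1/√(1 − 0.9251393²) = 2.63416
K = (γ − 1)m₀c² = (2.63416 − 1) × 105.7 = 1.63416 × 105.7 = 172.7 MeV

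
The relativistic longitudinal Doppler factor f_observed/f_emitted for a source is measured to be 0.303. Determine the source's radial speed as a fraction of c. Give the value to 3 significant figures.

β ≈ 0.832

f_obs/f_src = √((1−β)/(1+β)) = 0.303  ⇒  (1−β)/(1+β) = 0.091809
β = |1 − D²|/(1 + D²) = |1 − 0.091809|/(1 + 0.091809) = 0.832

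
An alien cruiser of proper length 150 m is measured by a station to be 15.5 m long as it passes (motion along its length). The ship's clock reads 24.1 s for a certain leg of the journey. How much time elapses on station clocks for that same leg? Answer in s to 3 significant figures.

Length contraction ⇒ γ = L₀/L = 150/15.5 = 9.6774
Time dilation: Δt = γτ₀ = 9.6774 × 24.1 s = 233 s

Δt ≈ 233 s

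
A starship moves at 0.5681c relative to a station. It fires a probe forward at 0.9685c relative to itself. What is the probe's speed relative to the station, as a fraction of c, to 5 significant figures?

Relativistic velocity addition: u = (u' + v)/(1 + u'v/c²)
= (0.9685 + 0.5681)/(1 + 0.9685×0.5681) = 1.5366/1.550205 = 0.99122

u ≈ 0.99122c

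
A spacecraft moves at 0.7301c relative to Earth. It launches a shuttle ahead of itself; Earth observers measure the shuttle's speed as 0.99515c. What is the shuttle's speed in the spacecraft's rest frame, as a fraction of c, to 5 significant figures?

Inverse velocity addition: u' = (u − v)/(1 − uv/c²)
= (0.99515 − 0.7301)/(1 − 0.99515×0.7301) = 0.26505/0.2734410 = 0.96931

u' ≈ 0.96931c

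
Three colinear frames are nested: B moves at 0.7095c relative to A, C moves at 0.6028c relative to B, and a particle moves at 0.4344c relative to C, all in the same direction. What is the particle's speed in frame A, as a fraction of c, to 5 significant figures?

u ≈ 0.96733c

Compose boost 2: (0.6028 + 0.7095)/(1 + 0.6028×0.7095) = 1.3123/1.427687 = 0.9191793
Compose boost 3: (0.4344 + 0.9191793)/(1 + 0.4344×0.9191793) = 1.353579/1.399291 = 0.96733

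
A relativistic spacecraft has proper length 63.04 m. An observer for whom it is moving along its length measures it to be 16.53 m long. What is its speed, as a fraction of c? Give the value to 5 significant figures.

γ = L₀/L = 63.04/16.53 = 3.813672
β = √(1 − 1/γ²) = 0.96501

β ≈ 0.96501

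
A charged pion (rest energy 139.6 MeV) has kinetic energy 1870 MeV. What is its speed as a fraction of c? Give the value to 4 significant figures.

γ = 1 + K/(m₀c²) = 1 + 1870/139.6 = 14.3954
β = √(1 − 1/γ²) = 0.9976

β ≈ 0.9976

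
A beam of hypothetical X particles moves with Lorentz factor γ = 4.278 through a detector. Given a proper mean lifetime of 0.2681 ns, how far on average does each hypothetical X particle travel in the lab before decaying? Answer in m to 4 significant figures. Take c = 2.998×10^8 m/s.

d ≈ 0.3343 m

β = √(1 − 1/γ²) = √(1 − 1/4.278²) = 0.972296
Dilated lifetime: Δt = γτ₀ = 4.278 × 0.2681 ns = 1.14693 ns
d = vΔt = 0.972296c × 1.14693 ns = 2.91494×10^8 m/s × 1.14693×10^-9 s = 0.3343 m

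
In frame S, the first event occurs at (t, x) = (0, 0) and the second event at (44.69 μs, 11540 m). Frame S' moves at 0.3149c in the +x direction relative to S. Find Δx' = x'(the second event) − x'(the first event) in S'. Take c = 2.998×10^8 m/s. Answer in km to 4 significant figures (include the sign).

γ = 1/√(1 − 0.3149²) = 1.05360
Δx' = γ(Δx − vΔt) = 1.05360 × (11540 m − 0.3149×(2.998×10^8 m/s)×44.69×10^-6 s)
= 1.05360 × (7320.95 m) = 7.713 km

Δx' ≈ 7.713 km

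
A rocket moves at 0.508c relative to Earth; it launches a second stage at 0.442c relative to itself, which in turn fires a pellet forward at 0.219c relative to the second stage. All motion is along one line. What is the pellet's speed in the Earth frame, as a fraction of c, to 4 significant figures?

u ≈ 0.8503c

Compose boost 2: (0.442 + 0.508)/(1 + 0.442×0.508) = 0.9500/1.22454 = 0.775804
Compose boost 3: (0.219 + 0.775804)/(1 + 0.219×0.775804) = 0.994804/1.16990 = 0.8503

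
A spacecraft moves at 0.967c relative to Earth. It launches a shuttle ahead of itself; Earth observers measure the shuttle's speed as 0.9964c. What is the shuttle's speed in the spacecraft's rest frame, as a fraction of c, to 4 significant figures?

Inverse velocity addition: u' = (u − v)/(1 − uv/c²)
= (0.9964 − 0.967)/(1 − 0.9964×0.967) = 0.02940/0.0364812 = 0.8059

u' ≈ 0.8059c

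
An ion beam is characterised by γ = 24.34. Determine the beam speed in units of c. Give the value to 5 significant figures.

β = √(1 − 1/γ²) = √(1 − 1/24.34²) = √(0.9983121) = 0.99916

β ≈ 0.99916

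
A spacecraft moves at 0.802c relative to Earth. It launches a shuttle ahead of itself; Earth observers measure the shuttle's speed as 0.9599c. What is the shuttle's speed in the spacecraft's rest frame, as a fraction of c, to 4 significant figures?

Inverse velocity addition: u' = (u − v)/(1 − uv/c²)
= (0.9599 − 0.802)/(1 − 0.9599×0.802) = 0.1579/0.230160 = 0.6860

u' ≈ 0.6860c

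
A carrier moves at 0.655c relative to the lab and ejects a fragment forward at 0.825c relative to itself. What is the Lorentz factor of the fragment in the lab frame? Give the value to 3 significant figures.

u_lab = (0.825 + 0.655)/(1 + 0.825×0.655) = 1.480/1.54038 = 0.960805
γ = 1/√(1 − 0.960805²) = 3.61

γ ≈ 3.61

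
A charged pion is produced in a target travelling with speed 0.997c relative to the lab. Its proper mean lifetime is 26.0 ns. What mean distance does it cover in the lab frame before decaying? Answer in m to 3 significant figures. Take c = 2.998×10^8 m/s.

γ = 1/√(1 − 0.997²) = 12.920
Dilated lifetime: Δt = γτ₀ = 12.920 × 26.0 ns = 335.91 ns
d = vΔt = 0.997c × 335.91 ns = 2.9890×10^8 m/s × 3.3591×10^-7 s = 100 m

d ≈ 100 m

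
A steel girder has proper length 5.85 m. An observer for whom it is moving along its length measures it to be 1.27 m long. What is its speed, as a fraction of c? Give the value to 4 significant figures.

β ≈ 0.9762

γ = L₀/L = 5.85/1.27 = 4.60630
β = √(1 − 1/γ²) = 0.9762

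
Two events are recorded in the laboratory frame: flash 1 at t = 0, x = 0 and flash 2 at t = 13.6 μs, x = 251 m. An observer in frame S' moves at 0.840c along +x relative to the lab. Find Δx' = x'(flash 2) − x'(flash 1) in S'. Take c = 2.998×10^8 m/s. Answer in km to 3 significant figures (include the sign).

γ = 1/√(1 − 0.840²) = 1.8430
Δx' = γ(Δx − vΔt) = 1.8430 × (251 m − 0.840×(2.998×10^8 m/s)×13.6×10^-6 s)
= 1.8430 × (-3173.9 m) = -5.85 km

Δx' ≈ -5.85 km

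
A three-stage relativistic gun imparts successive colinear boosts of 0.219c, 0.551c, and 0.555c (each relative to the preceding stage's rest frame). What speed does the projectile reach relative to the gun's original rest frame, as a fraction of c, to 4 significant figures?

Compose boost 2: (0.551 + 0.219)/(1 + 0.551×0.219) = 0.7700/1.12067 = 0.687090
Compose boost 3: (0.555 + 0.687090)/(1 + 0.555×0.687090) = 1.24209/1.38133 = 0.8992

u ≈ 0.8992c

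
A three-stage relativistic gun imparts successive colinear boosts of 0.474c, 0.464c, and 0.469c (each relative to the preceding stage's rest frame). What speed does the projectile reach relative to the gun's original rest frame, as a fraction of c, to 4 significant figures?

u ≈ 0.9098c

Compose boost 2: (0.464 + 0.474)/(1 + 0.464×0.474) = 0.9380/1.21994 = 0.768893
Compose boost 3: (0.469 + 0.768893)/(1 + 0.469×0.768893) = 1.23789/1.36061 = 0.9098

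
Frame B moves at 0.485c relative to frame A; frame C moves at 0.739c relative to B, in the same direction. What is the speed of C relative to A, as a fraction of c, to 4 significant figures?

u ≈ 0.9011c

Compose boost 2: (0.739 + 0.485)/(1 + 0.739×0.485) = 1.224/1.35841 = 0.9011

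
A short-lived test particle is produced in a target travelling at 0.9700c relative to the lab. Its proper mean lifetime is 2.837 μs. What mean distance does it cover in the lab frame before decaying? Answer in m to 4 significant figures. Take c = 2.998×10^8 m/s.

d ≈ 3394 m

γ = 1/√(1 − 0.9700²) = 4.11345
Dilated lifetime: Δt = γτ₀ = 4.11345 × 2.837 μs = 11.6699 μs
d = vΔt = 0.9700c × 11.6699 μs = 2.90806×10^8 m/s × 1.16699×10^-5 s = 3394 m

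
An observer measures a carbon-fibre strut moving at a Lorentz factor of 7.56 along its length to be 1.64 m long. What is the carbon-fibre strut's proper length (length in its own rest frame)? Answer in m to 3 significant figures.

L₀ ≈ 12.4 m

γ = 7.56 (given)
L₀ = γL = 7.56 × 1.64 = 12.4 m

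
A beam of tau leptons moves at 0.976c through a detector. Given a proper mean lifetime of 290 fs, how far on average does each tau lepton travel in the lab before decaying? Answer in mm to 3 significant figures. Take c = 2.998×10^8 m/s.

d ≈ 0.390 mm

γ = 1/√(1 − 0.976²) = 4.5920
Dilated lifetime: Δt = γτ₀ = 4.5920 × 290 fs = 1331.7 fs
d = vΔt = 0.976c × 1331.7 fs = 2.9260×10^8 m/s × 1.3317×10^-12 s = 0.390 mm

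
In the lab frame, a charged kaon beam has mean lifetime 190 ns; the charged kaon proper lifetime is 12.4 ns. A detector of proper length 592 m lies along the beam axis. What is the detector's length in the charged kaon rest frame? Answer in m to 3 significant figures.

Time dilation ⇒ γ = Δt/τ₀ = 190/12.4 = 15.323
Length contraction: L = L₀/γ = 592/15.323 = 38.6 m

L ≈ 38.6 m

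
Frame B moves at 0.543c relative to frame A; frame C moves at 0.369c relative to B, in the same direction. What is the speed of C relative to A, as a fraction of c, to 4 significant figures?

Compose boost 2: (0.369 + 0.543)/(1 + 0.369×0.543) = 0.9120/1.20037 = 0.7598

u ≈ 0.7598c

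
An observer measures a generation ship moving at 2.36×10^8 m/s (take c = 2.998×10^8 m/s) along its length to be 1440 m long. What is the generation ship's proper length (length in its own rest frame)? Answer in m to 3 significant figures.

β = v/c = 2.36×10^8 / 2.998×10^8 = 0.78719
γ = 1/√(1 − 0.78719²) = 1.6215
L₀ = γL = 1.6215 × 1440 = 2330 m

L₀ ≈ 2330 m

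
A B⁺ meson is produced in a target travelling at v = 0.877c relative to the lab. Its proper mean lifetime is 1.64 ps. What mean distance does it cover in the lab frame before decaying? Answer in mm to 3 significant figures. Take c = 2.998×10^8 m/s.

γ = 1/√(1 − 0.877²) = 2.0812
Dilated lifetime: Δt = γτ₀ = 2.0812 × 1.64 ps = 3.4132 ps
d = vΔt = 0.877c × 3.4132 ps = 2.6292×10^8 m/s × 3.4132×10^-12 s = 0.897 mm

d ≈ 0.897 mm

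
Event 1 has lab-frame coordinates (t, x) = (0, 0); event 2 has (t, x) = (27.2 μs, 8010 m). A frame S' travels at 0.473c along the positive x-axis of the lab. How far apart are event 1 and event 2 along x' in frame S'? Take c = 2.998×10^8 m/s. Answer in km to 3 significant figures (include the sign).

γ = 1/√(1 − 0.473²) = 1.1350
Δx' = γ(Δx − vΔt) = 1.1350 × (8010 m − 0.473×(2.998×10^8 m/s)×27.2×10^-6 s)
= 1.1350 × (4152.9 m) = 4.71 km

Δx' ≈ 4.71 km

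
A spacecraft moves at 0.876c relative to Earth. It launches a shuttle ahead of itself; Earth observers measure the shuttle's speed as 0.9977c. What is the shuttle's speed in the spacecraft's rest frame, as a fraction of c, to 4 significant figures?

u' ≈ 0.9658c

Inverse velocity addition: u' = (u − v)/(1 − uv/c²)
= (0.9977 − 0.876)/(1 − 0.9977×0.876) = 0.1217/0.126015 = 0.9658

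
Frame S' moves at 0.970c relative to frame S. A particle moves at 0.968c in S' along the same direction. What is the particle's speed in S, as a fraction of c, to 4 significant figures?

u ≈ 0.9995c

Relativistic velocity addition: u = (u' + v)/(1 + u'v/c²)
= (0.968 + 0.970)/(1 + 0.968×0.970) = 1.938/1.93896 = 0.9995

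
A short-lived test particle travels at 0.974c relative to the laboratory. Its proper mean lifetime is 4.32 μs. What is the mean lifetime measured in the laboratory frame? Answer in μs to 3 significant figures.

γ = 1/√(1 − 0.974²) = 4.4141
Time dilation: Δt = γτ₀ = 4.4141 × 4.32 μs = 19.1 μs

Δt ≈ 19.1 μs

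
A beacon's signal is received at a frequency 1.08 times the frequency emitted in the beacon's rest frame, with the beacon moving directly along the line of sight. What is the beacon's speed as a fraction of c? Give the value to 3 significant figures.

f_obs/f_src = √((1+β)/(1−β)) = 1.08  ⇒  (1+β)/(1−β) = 1.1664
β = |1 − D²|/(1 + D²) = |1 − 1.1664|/(1 + 1.1664) = 0.0768

β ≈ 0.0768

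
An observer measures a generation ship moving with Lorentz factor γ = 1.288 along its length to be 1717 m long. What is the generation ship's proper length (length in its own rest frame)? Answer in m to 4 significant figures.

L₀ ≈ 2211 m

γ = 1.288 (given)
L₀ = γL = 1.288 × 1717 = 2211 m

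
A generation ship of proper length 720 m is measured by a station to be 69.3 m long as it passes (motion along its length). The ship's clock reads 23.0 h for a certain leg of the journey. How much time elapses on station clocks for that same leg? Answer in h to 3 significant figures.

Δt ≈ 239 h

Length contraction ⇒ γ = L₀/L = 720/69.3 = 10.390
Time dilation: Δt = γτ₀ = 10.390 × 23.0 h = 239 h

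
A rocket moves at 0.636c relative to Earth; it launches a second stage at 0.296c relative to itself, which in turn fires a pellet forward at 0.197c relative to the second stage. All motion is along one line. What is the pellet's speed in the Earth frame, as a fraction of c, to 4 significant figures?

u ≈ 0.8500c

Compose boost 2: (0.296 + 0.636)/(1 + 0.296×0.636) = 0.9320/1.18826 = 0.784343
Compose boost 3: (0.197 + 0.784343)/(1 + 0.197×0.784343) = 0.981343/1.15452 = 0.8500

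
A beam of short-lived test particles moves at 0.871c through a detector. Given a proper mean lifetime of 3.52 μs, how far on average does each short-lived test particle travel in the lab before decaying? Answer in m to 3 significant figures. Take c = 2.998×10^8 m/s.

γ = 1/√(1 − 0.871²) = 2.0355
Dilated lifetime: Δt = γτ₀ = 2.0355 × 3.52 μs = 7.1649 μs
d = vΔt = 0.871c × 7.1649 μs = 2.6113×10^8 m/s × 7.1649×10^-6 s = 1870 m

d ≈ 1870 m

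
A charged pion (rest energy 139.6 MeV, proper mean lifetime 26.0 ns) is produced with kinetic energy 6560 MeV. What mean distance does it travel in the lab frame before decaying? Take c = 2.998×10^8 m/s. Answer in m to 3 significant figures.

γ = 1 + K/(m₀c²) = 1 + 6560/139.6 = 47.991
β = √(1 − 1/γ²) = 0.99978
Dilated lifetime: γτ₀ = 47.991 × 26.0 ns = 1247.8 ns
d = βc·γτ₀ = 0.99978 × (2.998×10^8 m/s) × 1.2478×10^-6 s = 374 m

d ≈ 374 m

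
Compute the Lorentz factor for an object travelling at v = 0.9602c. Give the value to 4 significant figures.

γ = 1/√(1 − β²) = 1/√(1 − 0.9602²) = 1/√(0.0780160) = 3.580

γ ≈ 3.580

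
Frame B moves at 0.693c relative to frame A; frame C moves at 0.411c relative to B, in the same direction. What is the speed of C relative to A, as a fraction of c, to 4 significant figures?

Compose boost 2: (0.411 + 0.693)/(1 + 0.411×0.693) = 1.104/1.28482 = 0.8593

u ≈ 0.8593c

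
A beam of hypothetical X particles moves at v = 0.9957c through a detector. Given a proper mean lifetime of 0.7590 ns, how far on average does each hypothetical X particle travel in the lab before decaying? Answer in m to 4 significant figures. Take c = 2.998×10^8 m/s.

d ≈ 2.446 m

γ = 1/√(1 − 0.9957²) = 10.7949
Dilated lifetime: Δt = γτ₀ = 10.7949 × 0.7590 ns = 8.19332 ns
d = vΔt = 0.9957c × 8.19332 ns = 2.98511×10^8 m/s × 8.19332×10^-9 s = 2.446 m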